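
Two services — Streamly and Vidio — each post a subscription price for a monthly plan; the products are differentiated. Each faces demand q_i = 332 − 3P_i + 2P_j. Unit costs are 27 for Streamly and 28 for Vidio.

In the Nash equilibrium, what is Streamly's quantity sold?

Streamly's profit: π = (P_{Streamly} − 27)(332 − 3P_{Streamly} + 2P_{Vidio}).
∂π/∂P_{Streamly} = 413 − 6P_{Streamly} + 2P_{Vidio} = 0 ⇒ P_{Streamly} = 413/6 + (1/3)P_{Vidio}.
Similarly P_{Vidio} = 208/3 + (1/3)P_{Streamly}.
Solving the two reaction functions simultaneously: (1 − (1/3)(1/3))P_{Streamly} = 413/6 + (1/3)·(208/3), so (8/9)P_{Streamly} = 1655/18 and P_{Streamly} = 103.4375.
Then P_{Vidio} = 208/3 + (1/3)·103.4375 = 103.8125.
q_{Streamly} = 332 − 3·103.4375 + 2·103.8125 = 229.3125.

229.3125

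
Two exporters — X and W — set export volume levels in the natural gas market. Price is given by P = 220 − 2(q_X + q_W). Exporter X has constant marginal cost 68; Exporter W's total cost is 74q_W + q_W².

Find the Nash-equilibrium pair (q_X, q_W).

31, 14

Exporter X's profit: π = q_X(220 − 2(q_X + q_W)) − 68q_X.
∂π/∂q_X = 152 − 4q_X − 2q_W = 0, so q_X = 38 − 0.5q_W.
For W: ∂π/∂q_W = 146 − 6q_W − 2q_X = 0 ⇒ q_W = 73/3 − (1/3)q_X.
Substituting the second reaction function into the first: q_X = 38 − 0.5(73/3 − (1/3)q_X), which gives (5/6)q_X = 155/6 ⇒ q_X = 31.
Then q_W = 73/3 − (1/3)·31 = 14.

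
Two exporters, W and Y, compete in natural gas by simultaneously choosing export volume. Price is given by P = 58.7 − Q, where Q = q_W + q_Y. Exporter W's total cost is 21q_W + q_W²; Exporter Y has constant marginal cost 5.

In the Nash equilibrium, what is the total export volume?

Exporter W's profit: π = q_W(58.7 − (q_W + q_Y)) − 21q_W − q_W².
∂π/∂q_W = 37.7 − 4q_W − q_Y = 0, so q_W = 9.425 − 0.25q_Y.
For Y: ∂π/∂q_Y = 53.7 − 2q_Y − q_W = 0 ⇒ q_Y = 26.85 − 0.5q_W.
Solving the two reaction functions simultaneously: (1 − (−0.25)(−0.5))q_W = 9.425 − 0.25·26.85, so 0.875q_W = 2.7125 and q_W = 3.1.
Then q_Y = 26.85 − 0.5·3.1 = 25.3.
Total export volume: 3.1 + 25.3 = 28.4.

28.4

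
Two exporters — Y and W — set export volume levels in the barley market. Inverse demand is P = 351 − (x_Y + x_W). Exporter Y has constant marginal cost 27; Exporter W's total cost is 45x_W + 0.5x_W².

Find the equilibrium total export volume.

190.8

Exporter Y's profit: π = x_Y(351 − (x_Y + x_W)) − 27x_Y.
∂π/∂x_Y = 324 − 2x_Y − x_W = 0, so x_Y = 162 − 0.5x_W.
For W: ∂π/∂x_W = 306 − 3x_W − x_Y = 0 ⇒ x_W = 102 − (1/3)x_Y.
Substituting the second reaction function into the first: x_Y = 162 − 0.5(102 − (1/3)x_Y), which gives (5/6)x_Y = 111 ⇒ x_Y = 133.2.
Then x_W = 102 − (1/3)·133.2 = 57.6.
Total export volume: 133.2 + 57.6 = 190.8.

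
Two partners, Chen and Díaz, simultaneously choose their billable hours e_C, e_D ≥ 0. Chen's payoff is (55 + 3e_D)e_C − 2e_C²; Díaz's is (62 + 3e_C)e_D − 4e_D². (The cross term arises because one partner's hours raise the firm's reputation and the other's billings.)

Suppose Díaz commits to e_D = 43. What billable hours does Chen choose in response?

Expanding Chen's payoff: 55e_C + 3e_De_C − 2e_C².
∂π/∂e_C = 55 + 3e_D − 4e_C = 0, so e_C = 13.75 + 0.75e_D.
At e_D = 43: e_C = 13.75 + 0.75·43 = 46.

46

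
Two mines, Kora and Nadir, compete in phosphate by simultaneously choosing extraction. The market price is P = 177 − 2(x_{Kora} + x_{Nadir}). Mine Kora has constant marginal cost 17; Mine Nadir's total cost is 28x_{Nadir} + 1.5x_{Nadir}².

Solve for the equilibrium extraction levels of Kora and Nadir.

34.25, 11.5

Mine Kora's profit: π = x_{Kora}(177 − 2(x_{Kora} + x_{Nadir})) − 17x_{Kora}.
∂π/∂x_{Kora} = 160 − 4x_{Kora} − 2x_{Nadir} = 0, so x_{Kora} = 40 − 0.5x_{Nadir}.
For Nadir: ∂π/∂x_{Nadir} = 149 − 7x_{Nadir} − 2x_{Kora} = 0 ⇒ x_{Nadir} = 149/7 − (2/7)x_{Kora}.
Substituting the second reaction function into the first: x_{Kora} = 40 − 0.5(149/7 − (2/7)x_{Kora}), which gives (6/7)x_{Kora} = 411/14 ⇒ x_{Kora} = 34.25.
Then x_{Nadir} = 149/7 − (2/7)·34.25 = 11.5.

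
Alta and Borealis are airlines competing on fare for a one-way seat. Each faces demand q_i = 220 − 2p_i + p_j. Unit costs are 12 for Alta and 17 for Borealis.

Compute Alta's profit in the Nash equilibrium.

Alta's profit: π = (p_{Alta} − 12)(220 − 2p_{Alta} + p_{Borealis}).
∂π/∂p_{Alta} = 244 − 4p_{Alta} + p_{Borealis} = 0 ⇒ p_{Alta} = 61 + 0.25p_{Borealis}.
Similarly p_{Borealis} = 63.5 + 0.25p_{Alta}.
Substituting the second reaction function into the first: p_{Alta} = 61 + 0.25(63.5 + 0.25p_{Alta}), which gives 0.9375p_{Alta} = 76.875 ⇒ p_{Alta} = 82.
Then p_{Borealis} = 63.5 + 0.25·82 = 84.
q_{Alta} = 220 − 2·82 + 84 = 140.
Profit = (82 − 12)·140 = 9800.

9800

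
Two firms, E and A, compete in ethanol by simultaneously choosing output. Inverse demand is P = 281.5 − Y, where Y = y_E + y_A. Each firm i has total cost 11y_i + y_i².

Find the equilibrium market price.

173.3

Firm E's profit: π = y_E(281.5 − (y_E + y_A)) − 11y_E − y_E².
∂π/∂y_E = 270.5 − 4y_E − y_A = 0, so y_E = 67.625 − 0.25y_A.
The game is symmetric, so in equilibrium y_A = y_E: the reaction function gives 1.25y_E = 67.625, hence y_E = 54.1.
Equilibrium price: P = 281.5 − 108.2 = 173.3.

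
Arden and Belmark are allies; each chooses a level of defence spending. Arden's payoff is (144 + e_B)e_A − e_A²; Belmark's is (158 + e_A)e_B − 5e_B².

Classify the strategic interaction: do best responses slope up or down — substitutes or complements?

Expanding Arden's payoff: 144e_A + e_Be_A − e_A².
∂π/∂e_A = 144 + e_B − 2e_A = 0, so e_A = 72 + 0.5e_B.
The best-response slope de_A/de_B = 0.5 > 0: the reaction function is upward-sloping, so the choices are strategic complements.

strategic complements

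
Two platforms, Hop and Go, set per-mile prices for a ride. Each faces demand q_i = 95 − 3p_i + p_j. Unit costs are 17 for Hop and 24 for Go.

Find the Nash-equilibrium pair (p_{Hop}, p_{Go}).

29.8, 32.8

Hop's profit: π = (p_{Hop} − 17)(95 − 3p_{Hop} + p_{Go}).
∂π/∂p_{Hop} = 146 − 6p_{Hop} + p_{Go} = 0 ⇒ p_{Hop} = 73/3 + (1/6)p_{Go}.
Similarly p_{Go} = 167/6 + (1/6)p_{Hop}.
Substituting the second reaction function into the first: p_{Hop} = 73/3 + (1/6)(167/6 + (1/6)p_{Hop}), which gives (35/36)p_{Hop} = 1043/36 ⇒ p_{Hop} = 29.8.
Then p_{Go} = 167/6 + (1/6)·29.8 = 32.8.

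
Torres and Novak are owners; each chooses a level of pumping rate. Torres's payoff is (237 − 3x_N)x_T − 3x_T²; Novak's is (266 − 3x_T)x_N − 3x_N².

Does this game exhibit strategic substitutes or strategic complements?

Expanding Torres's payoff: 237x_T − 3x_Nx_T − 3x_T².
∂π/∂x_T = 237 − 3x_N − 6x_T = 0, so x_T = 39.5 − 0.5x_N.
The best-response slope dx_T/dx_N = −0.5 < 0: the reaction function is downward-sloping, so the choices are strategic substitutes.

strategic substitutes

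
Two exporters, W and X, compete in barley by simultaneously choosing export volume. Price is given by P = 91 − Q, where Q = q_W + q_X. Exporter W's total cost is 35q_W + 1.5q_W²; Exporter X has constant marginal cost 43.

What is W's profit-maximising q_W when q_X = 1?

11

Exporter W's profit: π = q_W(91 − (q_W + q_X)) − 35q_W − 1.5q_W².
∂π/∂q_W = 56 − 5q_W − q_X = 0, so q_W = 11.2 − 0.2q_X.
At q_X = 1: q_W = 11.2 − 0.2·1 = 11.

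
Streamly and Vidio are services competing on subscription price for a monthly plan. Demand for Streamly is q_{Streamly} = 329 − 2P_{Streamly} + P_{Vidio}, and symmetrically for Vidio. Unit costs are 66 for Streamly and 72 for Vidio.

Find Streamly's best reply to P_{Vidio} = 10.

117.75

Streamly's profit: π = (P_{Streamly} − 66)(329 − 2P_{Streamly} + P_{Vidio}).
∂π/∂P_{Streamly} = 461 − 4P_{Streamly} + P_{Vidio} = 0 ⇒ P_{Streamly} = 115.25 + 0.25P_{Vidio}.
At P_{Vidio} = 10: P_{Streamly} = 115.25 + 0.25·10 = 117.75.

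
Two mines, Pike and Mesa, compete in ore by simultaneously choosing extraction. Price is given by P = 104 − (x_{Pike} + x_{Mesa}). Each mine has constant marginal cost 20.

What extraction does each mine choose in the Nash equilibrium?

Mine Pike's profit: π = x_{Pike}(104 − (x_{Pike} + x_{Mesa})) − 20x_{Pike}.
∂π/∂x_{Pike} = 84 − 2x_{Pike} − x_{Mesa} = 0, so x_{Pike} = 42 − 0.5x_{Mesa}.
The game is symmetric, so in equilibrium x_{Mesa} = x_{Pike}: the reaction function gives 1.5x_{Pike} = 42, hence x_{Pike} = 28.

28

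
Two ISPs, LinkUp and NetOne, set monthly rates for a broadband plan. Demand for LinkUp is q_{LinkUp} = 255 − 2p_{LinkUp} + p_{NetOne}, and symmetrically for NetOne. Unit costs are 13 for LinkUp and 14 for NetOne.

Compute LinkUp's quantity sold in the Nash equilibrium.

161.6

LinkUp's profit: π = (p_{LinkUp} − 13)(255 − 2p_{LinkUp} + p_{NetOne}).
∂π/∂p_{LinkUp} = 281 − 4p_{LinkUp} + p_{NetOne} = 0 ⇒ p_{LinkUp} = 70.25 + 0.25p_{NetOne}.
Similarly p_{NetOne} = 70.75 + 0.25p_{LinkUp}.
Plugging p_{NetOne} into LinkUp's best response: p_{LinkUp} = 70.25 + 0.25(70.75 + 0.25p_{LinkUp}) ⇒ 0.9375p_{LinkUp} = 87.9375, so p_{LinkUp} = 93.8.
Then p_{NetOne} = 70.75 + 0.25·93.8 = 94.2.
q_{LinkUp} = 255 − 2·93.8 + 94.2 = 161.6.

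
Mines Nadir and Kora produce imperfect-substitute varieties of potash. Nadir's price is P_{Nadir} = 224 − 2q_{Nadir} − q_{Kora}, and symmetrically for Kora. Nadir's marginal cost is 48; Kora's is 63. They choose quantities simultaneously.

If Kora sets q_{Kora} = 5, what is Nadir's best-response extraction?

Mine Nadir's profit: π = q_{Nadir}(224 − 2q_{Nadir} − q_{Kora}) − 48q_{Nadir}.
∂π/∂q_{Nadir} = 176 − 4q_{Nadir} − q_{Kora} = 0 ⇒ q_{Nadir} = 44 − 0.25q_{Kora}.
At q_{Kora} = 5: q_{Nadir} = 44 − 0.25·5 = 42.75.

42.75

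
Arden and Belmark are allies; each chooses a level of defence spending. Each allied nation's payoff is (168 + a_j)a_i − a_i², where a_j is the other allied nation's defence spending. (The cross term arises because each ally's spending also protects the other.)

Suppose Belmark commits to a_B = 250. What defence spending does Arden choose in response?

209

Arden's payoff is (168 + a_B)a_A − a_A².
∂π/∂a_A = 168 + a_B − 2a_A = 0, so a_A = 84 + 0.5a_B.
At a_B = 250: a_A = 84 + 0.5·250 = 209.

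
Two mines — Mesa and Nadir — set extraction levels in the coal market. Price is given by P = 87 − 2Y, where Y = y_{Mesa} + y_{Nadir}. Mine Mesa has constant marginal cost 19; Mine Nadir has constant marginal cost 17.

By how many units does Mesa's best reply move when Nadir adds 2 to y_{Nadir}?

Mine Mesa's profit: π = y_{Mesa}(87 − 2(y_{Mesa} + y_{Nadir})) − 19y_{Mesa}.
∂π/∂y_{Mesa} = 68 − 4y_{Mesa} − 2y_{Nadir} = 0, so y_{Mesa} = 17 − 0.5y_{Nadir}.
The reaction-function slope is −0.5, so a 2-unit rise in y_{Nadir} moves y_{Mesa} by −0.5 × 2 = −1. Mesa's best response falls — the actions are strategic substitutes.

-1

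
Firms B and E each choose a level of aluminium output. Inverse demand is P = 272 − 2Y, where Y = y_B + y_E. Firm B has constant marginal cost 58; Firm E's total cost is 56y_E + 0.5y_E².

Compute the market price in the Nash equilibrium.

137.75

Firm B's profit: π = y_B(272 − 2(y_B + y_E)) − 58y_B.
∂π/∂y_B = 214 − 4y_B − 2y_E = 0, so y_B = 53.5 − 0.5y_E.
For E: ∂π/∂y_E = 216 − 5y_E − 2y_B = 0 ⇒ y_E = 43.2 − 0.4y_B.
Solving the two reaction functions simultaneously: (1 − (−0.5)(−0.4))y_B = 53.5 − 0.5·43.2, so 0.8y_B = 31.9 and y_B = 39.875.
Then y_E = 43.2 − 0.4·39.875 = 27.25.
Equilibrium price: P = 272 − 2·67.125 = 137.75.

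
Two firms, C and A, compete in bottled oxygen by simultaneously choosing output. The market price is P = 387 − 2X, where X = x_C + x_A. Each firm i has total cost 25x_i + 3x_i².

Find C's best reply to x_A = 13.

Firm C's profit: π = x_C(387 − 2(x_C + x_A)) − 25x_C − 3x_C².
∂π/∂x_C = 362 − 10x_C − 2x_A = 0, so x_C = 36.2 − 0.2x_A.
At x_A = 13: x_C = 36.2 − 0.2·13 = 33.6.

33.6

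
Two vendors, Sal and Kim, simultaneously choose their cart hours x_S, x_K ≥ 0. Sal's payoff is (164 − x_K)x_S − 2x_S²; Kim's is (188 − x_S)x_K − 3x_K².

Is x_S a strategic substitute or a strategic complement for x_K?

strategic substitutes

Expanding Sal's payoff: 164x_S − x_Kx_S − 2x_S².
∂π/∂x_S = 164 − x_K − 4x_S = 0, so x_S = 41 − 0.25x_K.
The best-response slope dx_S/dx_K = −0.25 < 0: the reaction function is downward-sloping, so the choices are strategic substitutes.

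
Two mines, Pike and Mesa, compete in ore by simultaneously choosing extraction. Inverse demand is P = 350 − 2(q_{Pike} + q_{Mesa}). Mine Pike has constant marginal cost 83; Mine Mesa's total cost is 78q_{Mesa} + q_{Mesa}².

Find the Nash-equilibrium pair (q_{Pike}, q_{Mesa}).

52.9, 27.7

Mine Pike's profit: π = q_{Pike}(350 − 2(q_{Pike} + q_{Mesa})) − 83q_{Pike}.
∂π/∂q_{Pike} = 267 − 4q_{Pike} − 2q_{Mesa} = 0, so q_{Pike} = 66.75 − 0.5q_{Mesa}.
For Mesa: ∂π/∂q_{Mesa} = 272 − 6q_{Mesa} − 2q_{Pike} = 0 ⇒ q_{Mesa} = 136/3 − (1/3)q_{Pike}.
Solving the two reaction functions simultaneously: (1 − (−0.5)(−1/3))q_{Pike} = 66.75 − 0.5·(136/3), so (5/6)q_{Pike} = 529/12 and q_{Pike} = 52.9.
Then q_{Mesa} = 136/3 − (1/3)·52.9 = 27.7.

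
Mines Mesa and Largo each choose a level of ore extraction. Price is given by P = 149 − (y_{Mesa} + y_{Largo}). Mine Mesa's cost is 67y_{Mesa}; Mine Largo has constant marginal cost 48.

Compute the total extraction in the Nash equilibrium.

Mine Mesa's profit: π = y_{Mesa}(149 − (y_{Mesa} + y_{Largo})) − 67y_{Mesa}.
∂π/∂y_{Mesa} = 82 − 2y_{Mesa} − y_{Largo} = 0, so y_{Mesa} = 41 − 0.5y_{Largo}.
By the same steps for Largo: y_{Largo} = 50.5 − 0.5y_{Mesa}.
Solving the two reaction functions simultaneously: (1 − (−0.5)(−0.5))y_{Mesa} = 41 − 0.5·50.5, so 0.75y_{Mesa} = 15.75 and y_{Mesa} = 21.
Then y_{Largo} = 50.5 − 0.5·21 = 40.
Total extraction: 21 + 40 = 61.

61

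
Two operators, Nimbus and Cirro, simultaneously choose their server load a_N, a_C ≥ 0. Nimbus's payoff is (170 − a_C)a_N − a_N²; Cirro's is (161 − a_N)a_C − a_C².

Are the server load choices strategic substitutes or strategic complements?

strategic substitutes

Expanding Nimbus's payoff: 170a_N − a_Ca_N − a_N².
∂π/∂a_N = 170 − a_C − 2a_N = 0, so a_N = 85 − 0.5a_C.
The best-response slope da_N/da_C = −0.5 < 0: the reaction function is downward-sloping, so the choices are strategic substitutes.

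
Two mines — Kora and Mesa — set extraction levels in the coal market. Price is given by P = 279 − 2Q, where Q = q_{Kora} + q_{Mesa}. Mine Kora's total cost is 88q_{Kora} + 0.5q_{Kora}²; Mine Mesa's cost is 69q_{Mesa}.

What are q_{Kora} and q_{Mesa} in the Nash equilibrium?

21.5, 41.75

Mine Kora's profit: π = q_{Kora}(279 − 2(q_{Kora} + q_{Mesa})) − 88q_{Kora} − 0.5q_{Kora}².
∂π/∂q_{Kora} = 191 − 5q_{Kora} − 2q_{Mesa} = 0, so q_{Kora} = 38.2 − 0.4q_{Mesa}.
For Mesa: ∂π/∂q_{Mesa} = 210 − 4q_{Mesa} − 2q_{Kora} = 0 ⇒ q_{Mesa} = 52.5 − 0.5q_{Kora}.
Solving the two reaction functions simultaneously: (1 − (−0.4)(−0.5))q_{Kora} = 38.2 − 0.4·52.5, so 0.8q_{Kora} = 17.2 and q_{Kora} = 21.5.
Then q_{Mesa} = 52.5 − 0.5·21.5 = 41.75.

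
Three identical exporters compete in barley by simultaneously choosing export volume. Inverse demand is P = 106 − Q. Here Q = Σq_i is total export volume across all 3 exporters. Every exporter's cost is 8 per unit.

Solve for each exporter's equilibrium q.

24.5

A representative exporter's profit is π_i = q_i(106 − Q) − 8q_i, with Q = q_i + Σ_{j≠i} q_j.
First-order condition: 98 − 2q_i − Σ_{j≠i} q_j = 0.
In a symmetric equilibrium every exporter chooses the same q, so Σ_{j≠i} q_j = 2q. The condition becomes 98 − 4q = 0, giving q = 98/4 = 24.5.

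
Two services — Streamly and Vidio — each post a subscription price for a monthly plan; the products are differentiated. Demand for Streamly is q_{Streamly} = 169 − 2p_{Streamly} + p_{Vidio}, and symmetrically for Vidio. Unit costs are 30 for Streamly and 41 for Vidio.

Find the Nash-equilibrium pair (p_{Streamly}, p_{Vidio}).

Streamly's profit: π = (p_{Streamly} − 30)(169 − 2p_{Streamly} + p_{Vidio}).
∂π/∂p_{Streamly} = 229 − 4p_{Streamly} + p_{Vidio} = 0 ⇒ p_{Streamly} = 57.25 + 0.25p_{Vidio}.
Similarly p_{Vidio} = 62.75 + 0.25p_{Streamly}.
Plugging p_{Vidio} into Streamly's best response: p_{Streamly} = 57.25 + 0.25(62.75 + 0.25p_{Streamly}) ⇒ 0.9375p_{Streamly} = 72.9375, so p_{Streamly} = 77.8.
Then p_{Vidio} = 62.75 + 0.25·77.8 = 82.2.

77.8, 82.2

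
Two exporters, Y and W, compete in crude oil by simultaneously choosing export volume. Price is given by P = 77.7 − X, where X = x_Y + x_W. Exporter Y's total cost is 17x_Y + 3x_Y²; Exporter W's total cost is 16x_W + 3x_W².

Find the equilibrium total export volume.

Exporter Y's profit: π = x_Y(77.7 − (x_Y + x_W)) − 17x_Y − 3x_Y².
∂π/∂x_Y = 60.7 − 8x_Y − x_W = 0, so x_Y = 7.5875 − 0.125x_W.
By the same steps for W: x_W = 7.7125 − 0.125x_Y.
Solving the two reaction functions simultaneously: (1 − (−0.125)(−0.125))x_Y = 7.5875 − 0.125·7.7125, so (63/64)x_Y = 4239/640 and x_Y = 471/70.
Then x_W = 7.7125 − 0.125·(471/70) = 481/70.
Total export volume: 471/70 + 481/70 = 13.6.

13.6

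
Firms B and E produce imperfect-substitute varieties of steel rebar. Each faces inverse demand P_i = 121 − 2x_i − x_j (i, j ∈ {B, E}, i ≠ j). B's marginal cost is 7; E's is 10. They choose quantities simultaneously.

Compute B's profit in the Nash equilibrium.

Firm B's profit: π = x_B(121 − 2x_B − x_E) − 7x_B.
∂π/∂x_B = 114 − 4x_B − x_E = 0 ⇒ x_B = 28.5 − 0.25x_E.
Similarly x_E = 27.75 − 0.25x_B.
Solving the two reaction functions simultaneously: (1 − (−0.25)(−0.25))x_B = 28.5 − 0.25·27.75, so 0.9375x_B = 21.5625 and x_B = 23.
Then x_E = 27.75 − 0.25·23 = 22.
P_B = 121 − 2·23 − 22 = 53.
Profit = (53 − 7)·23 = 1058.

1058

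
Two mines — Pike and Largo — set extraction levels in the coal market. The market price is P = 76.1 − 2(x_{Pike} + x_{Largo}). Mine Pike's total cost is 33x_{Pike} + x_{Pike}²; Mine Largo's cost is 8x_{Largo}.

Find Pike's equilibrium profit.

Mine Pike's profit: π = x_{Pike}(76.1 − 2(x_{Pike} + x_{Largo})) − 33x_{Pike} − x_{Pike}².
∂π/∂x_{Pike} = 43.1 − 6x_{Pike} − 2x_{Largo} = 0, so x_{Pike} = 431/60 − (1/3)x_{Largo}.
For Largo: ∂π/∂x_{Largo} = 68.1 − 4x_{Largo} − 2x_{Pike} = 0 ⇒ x_{Largo} = 17.025 − 0.5x_{Pike}.
Solving the two reaction functions simultaneously: (1 − (−1/3)(−0.5))x_{Pike} = 431/60 − (1/3)·17.025, so (5/6)x_{Pike} = 181/120 and x_{Pike} = 1.81.
Then x_{Largo} = 17.025 − 0.5·1.81 = 16.12.
Price P = 76.1 − 2·17.93 = 40.24.
Pike's profit: (40.24 − 33)·1.81 − (1.81)² = 9.8283.

9.8283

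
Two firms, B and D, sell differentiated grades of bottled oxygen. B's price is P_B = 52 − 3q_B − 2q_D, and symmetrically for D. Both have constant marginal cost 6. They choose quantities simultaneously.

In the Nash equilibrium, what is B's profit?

99.1875

Firm B's profit: π = q_B(52 − 3q_B − 2q_D) − 6q_B.
∂π/∂q_B = 46 − 6q_B − 2q_D = 0 ⇒ q_B = 23/3 − (1/3)q_D.
The game is symmetric, so in equilibrium q_D = q_B: the reaction function gives (4/3)q_B = 23/3, hence q_B = 5.75.
P_B = 52 − 3·5.75 − 2·5.75 = 23.25.
Profit = (23.25 − 6)·5.75 = 99.1875.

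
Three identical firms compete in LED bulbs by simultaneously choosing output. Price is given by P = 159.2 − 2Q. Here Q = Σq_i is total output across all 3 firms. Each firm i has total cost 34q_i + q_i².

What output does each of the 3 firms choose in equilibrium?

12.52

A representative firm's profit is π_i = q_i(159.2 − 2Q) − 34q_i − q_i², with Q = q_i + Σ_{j≠i} q_j.
First-order condition: 125.2 − 6q_i − 2Σ_{j≠i} q_j = 0.
With identical firms, set every q_j = q: then 125.2 − 6q − 4q = 0, i.e. q = 125.2/10 = 12.52.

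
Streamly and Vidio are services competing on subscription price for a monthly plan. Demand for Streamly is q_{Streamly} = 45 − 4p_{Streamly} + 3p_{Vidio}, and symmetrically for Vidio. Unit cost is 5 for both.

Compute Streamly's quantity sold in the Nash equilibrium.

32

Streamly's profit: π = (p_{Streamly} − 5)(45 − 4p_{Streamly} + 3p_{Vidio}).
∂π/∂p_{Streamly} = 65 − 8p_{Streamly} + 3p_{Vidio} = 0 ⇒ p_{Streamly} = 8.125 + 0.375p_{Vidio}.
The game is symmetric, so in equilibrium p_{Vidio} = p_{Streamly}: the reaction function gives 0.625p_{Streamly} = 8.125, hence p_{Streamly} = 13.
q_{Streamly} = 45 − 4·13 + 3·13 = 32.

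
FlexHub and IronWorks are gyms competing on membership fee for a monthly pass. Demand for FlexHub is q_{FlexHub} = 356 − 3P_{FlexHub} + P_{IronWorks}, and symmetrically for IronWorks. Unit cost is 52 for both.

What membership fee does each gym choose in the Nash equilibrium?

FlexHub's profit: π = (P_{FlexHub} − 52)(356 − 3P_{FlexHub} + P_{IronWorks}).
∂π/∂P_{FlexHub} = 512 − 6P_{FlexHub} + P_{IronWorks} = 0 ⇒ P_{FlexHub} = 256/3 + (1/6)P_{IronWorks}.
The game is symmetric, so in equilibrium P_{IronWorks} = P_{FlexHub}: the reaction function gives (5/6)P_{FlexHub} = 256/3, hence P_{FlexHub} = 102.4.

102.4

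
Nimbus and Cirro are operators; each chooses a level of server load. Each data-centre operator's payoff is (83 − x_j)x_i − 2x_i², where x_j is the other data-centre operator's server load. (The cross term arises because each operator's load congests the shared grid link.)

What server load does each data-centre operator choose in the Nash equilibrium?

Nimbus's payoff is (83 − x_C)x_N − 2x_N².
∂π/∂x_N = 83 − x_C − 4x_N = 0, so x_N = 20.75 − 0.25x_C.
By symmetry x_C = x_N; substituting into the reaction function, 1.25x_N = 20.75 and x_N = 16.6.

16.6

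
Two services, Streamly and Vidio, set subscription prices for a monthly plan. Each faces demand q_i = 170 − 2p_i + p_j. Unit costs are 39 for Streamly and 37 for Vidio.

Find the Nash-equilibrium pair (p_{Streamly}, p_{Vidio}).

82.4, 81.6

Streamly's profit: π = (p_{Streamly} − 39)(170 − 2p_{Streamly} + p_{Vidio}).
∂π/∂p_{Streamly} = 248 − 4p_{Streamly} + p_{Vidio} = 0 ⇒ p_{Streamly} = 62 + 0.25p_{Vidio}.
Similarly p_{Vidio} = 61 + 0.25p_{Streamly}.
Solving the two reaction functions simultaneously: (1 − (0.25)(0.25))p_{Streamly} = 62 + 0.25·61, so 0.9375p_{Streamly} = 77.25 and p_{Streamly} = 82.4.
Then p_{Vidio} = 61 + 0.25·82.4 = 81.6.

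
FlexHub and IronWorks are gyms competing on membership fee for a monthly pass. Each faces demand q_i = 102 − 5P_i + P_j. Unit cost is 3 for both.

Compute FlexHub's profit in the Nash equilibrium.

FlexHub's profit: π = (P_{FlexHub} − 3)(102 − 5P_{FlexHub} + P_{IronWorks}).
∂π/∂P_{FlexHub} = 117 − 10P_{FlexHub} + P_{IronWorks} = 0 ⇒ P_{FlexHub} = 11.7 + 0.1P_{IronWorks}.
Setting P_{FlexHub} = P_{IronWorks} in the reaction function: P_{FlexHub} = 11.7 + 0.1P_{FlexHub}, so P_{FlexHub} = 11.7 / 0.9 = 13.
q_{FlexHub} = 102 − 5·13 + 13 = 50.
Profit = (13 − 3)·50 = 500.

500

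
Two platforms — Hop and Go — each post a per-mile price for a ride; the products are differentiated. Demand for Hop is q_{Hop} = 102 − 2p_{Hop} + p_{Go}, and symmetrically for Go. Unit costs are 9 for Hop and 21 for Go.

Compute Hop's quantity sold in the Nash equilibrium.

Hop's profit: π = (p_{Hop} − 9)(102 − 2p_{Hop} + p_{Go}).
∂π/∂p_{Hop} = 120 − 4p_{Hop} + p_{Go} = 0 ⇒ p_{Hop} = 30 + 0.25p_{Go}.
Similarly p_{Go} = 36 + 0.25p_{Hop}.
Substituting the second reaction function into the first: p_{Hop} = 30 + 0.25(36 + 0.25p_{Hop}), which gives 0.9375p_{Hop} = 39 ⇒ p_{Hop} = 41.6.
Then p_{Go} = 36 + 0.25·41.6 = 46.4.
q_{Hop} = 102 − 2·41.6 + 46.4 = 65.2.

65.2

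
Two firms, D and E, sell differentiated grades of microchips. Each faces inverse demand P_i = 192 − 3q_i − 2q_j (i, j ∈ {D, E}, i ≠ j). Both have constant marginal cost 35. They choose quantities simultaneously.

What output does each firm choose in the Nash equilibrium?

Firm D's profit: π = q_D(192 − 3q_D − 2q_E) − 35q_D.
∂π/∂q_D = 157 − 6q_D − 2q_E = 0 ⇒ q_D = 157/6 − (1/3)q_E.
The game is symmetric, so in equilibrium q_E = q_D: the reaction function gives (4/3)q_D = 157/6, hence q_D = 19.625.

19.625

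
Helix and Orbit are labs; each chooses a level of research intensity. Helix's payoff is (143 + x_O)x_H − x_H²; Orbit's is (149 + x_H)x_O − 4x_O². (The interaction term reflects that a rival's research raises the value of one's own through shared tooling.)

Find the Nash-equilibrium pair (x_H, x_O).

86.2, 29.4

Expanding Helix's payoff: 143x_H + x_Ox_H − x_H².
∂π/∂x_H = 143 + x_O − 2x_H = 0, so x_H = 71.5 + 0.5x_O.
Likewise for Orbit: x_O = 18.625 + 0.125x_H.
Plugging x_O into Helix's best response: x_H = 71.5 + 0.5(18.625 + 0.125x_H) ⇒ 0.9375x_H = 80.8125, so x_H = 86.2.
Then x_O = 18.625 + 0.125·86.2 = 29.4.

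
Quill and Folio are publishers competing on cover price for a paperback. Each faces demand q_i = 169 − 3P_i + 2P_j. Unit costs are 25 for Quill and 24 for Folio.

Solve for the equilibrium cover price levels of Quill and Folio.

Quill's profit: π = (P_{Quill} − 25)(169 − 3P_{Quill} + 2P_{Folio}).
∂π/∂P_{Quill} = 244 − 6P_{Quill} + 2P_{Folio} = 0 ⇒ P_{Quill} = 122/3 + (1/3)P_{Folio}.
Similarly P_{Folio} = 241/6 + (1/3)P_{Quill}.
Substituting the second reaction function into the first: P_{Quill} = 122/3 + (1/3)(241/6 + (1/3)P_{Quill}), which gives (8/9)P_{Quill} = 973/18 ⇒ P_{Quill} = 60.8125.
Then P_{Folio} = 241/6 + (1/3)·60.8125 = 60.4375.

60.8125, 60.4375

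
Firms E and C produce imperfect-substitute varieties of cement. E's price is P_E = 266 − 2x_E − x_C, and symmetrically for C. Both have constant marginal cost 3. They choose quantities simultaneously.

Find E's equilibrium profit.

Firm E's profit: π = x_E(266 − 2x_E − x_C) − 3x_E.
∂π/∂x_E = 263 − 4x_E − x_C = 0 ⇒ x_E = 65.75 − 0.25x_C.
By symmetry x_C = x_E; substituting into the reaction function, 1.25x_E = 65.75 and x_E = 52.6.
P_E = 266 − 2·52.6 − 52.6 = 108.2.
Profit = (108.2 − 3)·52.6 = 5533.52.

5533.52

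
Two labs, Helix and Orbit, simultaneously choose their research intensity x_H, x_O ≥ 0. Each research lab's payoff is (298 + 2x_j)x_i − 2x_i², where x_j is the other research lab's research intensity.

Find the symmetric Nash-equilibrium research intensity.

Helix's payoff is (298 + 2x_O)x_H − 2x_H².
∂π/∂x_H = 298 + 2x_O − 4x_H = 0, so x_H = 74.5 + 0.5x_O.
The game is symmetric, so in equilibrium x_O = x_H: the reaction function gives 0.5x_H = 74.5, hence x_H = 149.

149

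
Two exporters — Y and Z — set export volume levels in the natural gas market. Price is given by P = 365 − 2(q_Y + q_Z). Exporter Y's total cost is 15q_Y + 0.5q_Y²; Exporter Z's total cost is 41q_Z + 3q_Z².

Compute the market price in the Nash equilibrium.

Exporter Y's profit: π = q_Y(365 − 2(q_Y + q_Z)) − 15q_Y − 0.5q_Y².
∂π/∂q_Y = 350 − 5q_Y − 2q_Z = 0, so q_Y = 70 − 0.4q_Z.
For Z: ∂π/∂q_Z = 324 − 10q_Z − 2q_Y = 0 ⇒ q_Z = 32.4 − 0.2q_Y.
Substituting the second reaction function into the first: q_Y = 70 − 0.4(32.4 − 0.2q_Y), which gives 0.92q_Y = 57.04 ⇒ q_Y = 62.
Then q_Z = 32.4 − 0.2·62 = 20.
Equilibrium price: P = 365 − 2·82 = 201.

201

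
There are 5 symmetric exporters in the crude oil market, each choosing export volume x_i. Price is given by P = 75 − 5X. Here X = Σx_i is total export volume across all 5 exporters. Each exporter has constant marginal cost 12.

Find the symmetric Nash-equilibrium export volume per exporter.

A representative exporter's profit is π_i = x_i(75 − 5X) − 12x_i, with X = x_i + Σ_{j≠i} x_j.
First-order condition: 63 − 10x_i − 5Σ_{j≠i} x_j = 0.
With identical exporters, set every x_j = x: then 63 − 10x − 20x = 0, i.e. x = 63/30 = 2.1.

2.1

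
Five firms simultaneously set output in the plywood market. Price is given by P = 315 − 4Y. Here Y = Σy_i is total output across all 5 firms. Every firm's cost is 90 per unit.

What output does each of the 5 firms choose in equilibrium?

A representative firm's profit is π_i = y_i(315 − 4Y) − 90y_i, with Y = y_i + Σ_{j≠i} y_j.
First-order condition: 225 − 8y_i − 4Σ_{j≠i} y_j = 0.
With identical firms, set every y_j = y: then 225 − 8y − 16y = 0, i.e. y = 225/24 = 9.375.

9.375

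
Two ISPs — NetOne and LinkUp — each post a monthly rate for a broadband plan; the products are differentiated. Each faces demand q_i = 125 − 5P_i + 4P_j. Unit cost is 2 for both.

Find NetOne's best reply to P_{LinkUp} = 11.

NetOne's profit: π = (P_{NetOne} − 2)(125 − 5P_{NetOne} + 4P_{LinkUp}).
∂π/∂P_{NetOne} = 135 − 10P_{NetOne} + 4P_{LinkUp} = 0 ⇒ P_{NetOne} = 13.5 + 0.4P_{LinkUp}.
At P_{LinkUp} = 11: P_{NetOne} = 13.5 + 0.4·11 = 17.9.

17.9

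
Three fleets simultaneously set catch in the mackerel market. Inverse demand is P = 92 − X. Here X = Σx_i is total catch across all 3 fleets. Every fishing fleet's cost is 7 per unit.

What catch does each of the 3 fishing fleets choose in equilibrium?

A representative fishing fleet's profit is π_i = x_i(92 − X) − 7x_i, with X = x_i + Σ_{j≠i} x_j.
First-order condition: 85 − 2x_i − Σ_{j≠i} x_j = 0.
With identical fishing fleets, set every x_j = x: then 85 − 2x − 2x = 0, i.e. x = 85/4 = 21.25.

21.25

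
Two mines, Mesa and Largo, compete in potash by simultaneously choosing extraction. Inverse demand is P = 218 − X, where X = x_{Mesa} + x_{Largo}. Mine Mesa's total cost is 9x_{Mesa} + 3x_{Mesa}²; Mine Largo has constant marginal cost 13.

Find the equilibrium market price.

108.4

Mine Mesa's profit: π = x_{Mesa}(218 − (x_{Mesa} + x_{Largo})) − 9x_{Mesa} − 3x_{Mesa}².
∂π/∂x_{Mesa} = 209 − 8x_{Mesa} − x_{Largo} = 0, so x_{Mesa} = 26.125 − 0.125x_{Largo}.
For Largo: ∂π/∂x_{Largo} = 205 − 2x_{Largo} − x_{Mesa} = 0 ⇒ x_{Largo} = 102.5 − 0.5x_{Mesa}.
Substituting the second reaction function into the first: x_{Mesa} = 26.125 − 0.125(102.5 − 0.5x_{Mesa}), which gives 0.9375x_{Mesa} = 13.3125 ⇒ x_{Mesa} = 14.2.
Then x_{Largo} = 102.5 − 0.5·14.2 = 95.4.
Equilibrium price: P = 218 − 109.6 = 108.4.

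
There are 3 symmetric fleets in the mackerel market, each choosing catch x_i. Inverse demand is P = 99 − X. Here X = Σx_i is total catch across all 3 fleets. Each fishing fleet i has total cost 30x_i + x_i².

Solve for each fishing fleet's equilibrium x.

A representative fishing fleet's profit is π_i = x_i(99 − X) − 30x_i − x_i², with X = x_i + Σ_{j≠i} x_j.
First-order condition: 69 − 4x_i − Σ_{j≠i} x_j = 0.
In a symmetric equilibrium every fishing fleet chooses the same x, so Σ_{j≠i} x_j = 2x. The condition becomes 69 − 6x = 0, giving x = 69/6 = 11.5.

11.5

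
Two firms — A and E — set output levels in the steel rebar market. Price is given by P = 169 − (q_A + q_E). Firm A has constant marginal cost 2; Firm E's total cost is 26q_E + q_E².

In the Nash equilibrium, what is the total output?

Firm A's profit: π = q_A(169 − (q_A + q_E)) − 2q_A.
∂π/∂q_A = 167 − 2q_A − q_E = 0, so q_A = 83.5 − 0.5q_E.
For E: ∂π/∂q_E = 143 − 4q_E − q_A = 0 ⇒ q_E = 35.75 − 0.25q_A.
Plugging q_E into A's best response: q_A = 83.5 − 0.5(35.75 − 0.25q_A) ⇒ 0.875q_A = 65.625, so q_A = 75.
Then q_E = 35.75 − 0.25·75 = 17.
Total output: 75 + 17 = 92.

92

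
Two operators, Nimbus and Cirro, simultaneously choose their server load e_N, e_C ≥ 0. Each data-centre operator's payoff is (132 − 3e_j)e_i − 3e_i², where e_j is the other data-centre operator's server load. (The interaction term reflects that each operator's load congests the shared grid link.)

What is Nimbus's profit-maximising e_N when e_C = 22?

Nimbus's payoff is (132 − 3e_C)e_N − 3e_N².
∂π/∂e_N = 132 − 3e_C − 6e_N = 0, so e_N = 22 − 0.5e_C.
At e_C = 22: e_N = 22 − 0.5·22 = 11.

11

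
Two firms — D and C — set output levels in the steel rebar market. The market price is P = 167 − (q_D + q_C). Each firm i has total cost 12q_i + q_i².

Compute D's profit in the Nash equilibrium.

Firm D's profit: π = q_D(167 − (q_D + q_C)) − 12q_D − q_D².
∂π/∂q_D = 155 − 4q_D − q_C = 0, so q_D = 38.75 − 0.25q_C.
By symmetry q_C = q_D; substituting into the reaction function, 1.25q_D = 38.75 and q_D = 31.
Price P = 167 − 62 = 105.
D's profit: (105 − 12)·31 − (31)² = 1922.

1922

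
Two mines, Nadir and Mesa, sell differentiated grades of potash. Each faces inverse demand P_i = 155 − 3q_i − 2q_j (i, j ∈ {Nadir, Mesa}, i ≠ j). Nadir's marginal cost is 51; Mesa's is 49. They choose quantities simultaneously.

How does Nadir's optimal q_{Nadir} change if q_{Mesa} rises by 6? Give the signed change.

-2

Mine Nadir's profit: π = q_{Nadir}(155 − 3q_{Nadir} − 2q_{Mesa}) − 51q_{Nadir}.
∂π/∂q_{Nadir} = 104 − 6q_{Nadir} − 2q_{Mesa} = 0 ⇒ q_{Nadir} = 52/3 − (1/3)q_{Mesa}.
The reaction-function slope is −1/3, so a 6-unit rise in q_{Mesa} moves q_{Nadir} by −1/3 × 6 = −2. Nadir's best response falls — the actions are strategic substitutes.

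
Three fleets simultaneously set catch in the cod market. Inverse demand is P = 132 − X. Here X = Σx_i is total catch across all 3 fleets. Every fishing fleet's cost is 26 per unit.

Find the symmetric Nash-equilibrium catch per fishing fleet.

A representative fishing fleet's profit is π_i = x_i(132 − X) − 26x_i, with X = x_i + Σ_{j≠i} x_j.
First-order condition: 106 − 2x_i − Σ_{j≠i} x_j = 0.
In a symmetric equilibrium every fishing fleet chooses the same x, so Σ_{j≠i} x_j = 2x. The condition becomes 106 − 4x = 0, giving x = 106/4 = 26.5.

26.5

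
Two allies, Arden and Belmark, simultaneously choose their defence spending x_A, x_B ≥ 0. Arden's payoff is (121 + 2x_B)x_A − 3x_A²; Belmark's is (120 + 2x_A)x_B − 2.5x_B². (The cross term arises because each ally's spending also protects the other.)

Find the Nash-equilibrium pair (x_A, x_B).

32.5, 37

Expanding Arden's payoff: 121x_A + 2x_Bx_A − 3x_A².
∂π/∂x_A = 121 + 2x_B − 6x_A = 0, so x_A = 121/6 + (1/3)x_B.
Likewise for Belmark: x_B = 24 + 0.4x_A.
Plugging x_B into Arden's best response: x_A = 121/6 + (1/3)(24 + 0.4x_A) ⇒ (13/15)x_A = 169/6, so x_A = 32.5.
Then x_B = 24 + 0.4·32.5 = 37.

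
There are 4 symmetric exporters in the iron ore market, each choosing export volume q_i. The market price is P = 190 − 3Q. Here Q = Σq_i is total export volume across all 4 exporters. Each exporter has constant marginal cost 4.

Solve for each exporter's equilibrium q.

12.4

A representative exporter's profit is π_i = q_i(190 − 3Q) − 4q_i, with Q = q_i + Σ_{j≠i} q_j.
First-order condition: 186 − 6q_i − 3Σ_{j≠i} q_j = 0.
In a symmetric equilibrium every exporter chooses the same q, so Σ_{j≠i} q_j = 3q. The condition becomes 186 − 15q = 0, giving q = 186/15 = 12.4.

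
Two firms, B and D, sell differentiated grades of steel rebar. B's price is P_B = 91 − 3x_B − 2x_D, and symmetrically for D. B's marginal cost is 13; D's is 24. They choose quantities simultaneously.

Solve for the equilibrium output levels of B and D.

Firm B's profit: π = x_B(91 − 3x_B − 2x_D) − 13x_B.
∂π/∂x_B = 78 − 6x_B − 2x_D = 0 ⇒ x_B = 13 − (1/3)x_D.
Similarly x_D = 67/6 − (1/3)x_B.
Plugging x_D into B's best response: x_B = 13 − (1/3)(67/6 − (1/3)x_B) ⇒ (8/9)x_B = 167/18, so x_B = 10.4375.
Then x_D = 67/6 − (1/3)·10.4375 = 7.6875.

10.4375, 7.6875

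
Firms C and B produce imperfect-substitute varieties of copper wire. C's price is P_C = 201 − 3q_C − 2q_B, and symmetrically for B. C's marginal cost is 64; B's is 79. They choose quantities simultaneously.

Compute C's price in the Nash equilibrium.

118.1875

Firm C's profit: π = q_C(201 − 3q_C − 2q_B) − 64q_C.
∂π/∂q_C = 137 − 6q_C − 2q_B = 0 ⇒ q_C = 137/6 − (1/3)q_B.
Similarly q_B = 61/3 − (1/3)q_C.
Solving the two reaction functions simultaneously: (1 − (−1/3)(−1/3))q_C = 137/6 − (1/3)·(61/3), so (8/9)q_C = 289/18 and q_C = 18.0625.
Then q_B = 61/3 − (1/3)·18.0625 = 14.3125.
P_C = 201 − 3·18.0625 − 2·14.3125 = 118.1875.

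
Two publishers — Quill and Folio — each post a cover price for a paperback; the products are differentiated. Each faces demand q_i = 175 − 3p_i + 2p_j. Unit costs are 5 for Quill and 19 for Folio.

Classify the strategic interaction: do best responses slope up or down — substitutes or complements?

strategic complements

Quill's profit: π = (p_{Quill} − 5)(175 − 3p_{Quill} + 2p_{Folio}).
∂π/∂p_{Quill} = 190 − 6p_{Quill} + 2p_{Folio} = 0 ⇒ p_{Quill} = 95/3 + (1/3)p_{Folio}.
The best-response slope dp_{Quill}/dp_{Folio} = 1/3 > 0: the reaction function is upward-sloping, so the choices are strategic complements.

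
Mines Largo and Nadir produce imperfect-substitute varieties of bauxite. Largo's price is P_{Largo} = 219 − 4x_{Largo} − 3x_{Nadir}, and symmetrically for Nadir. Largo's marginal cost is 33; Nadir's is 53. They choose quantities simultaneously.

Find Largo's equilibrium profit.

1296

Mine Largo's profit: π = x_{Largo}(219 − 4x_{Largo} − 3x_{Nadir}) − 33x_{Largo}.
∂π/∂x_{Largo} = 186 − 8x_{Largo} − 3x_{Nadir} = 0 ⇒ x_{Largo} = 23.25 − 0.375x_{Nadir}.
Similarly x_{Nadir} = 20.75 − 0.375x_{Largo}.
Substituting the second reaction function into the first: x_{Largo} = 23.25 − 0.375(20.75 − 0.375x_{Largo}), which gives (55/64)x_{Largo} = 495/32 ⇒ x_{Largo} = 18.
Then x_{Nadir} = 20.75 − 0.375·18 = 14.
P_{Largo} = 219 − 4·18 − 3·14 = 105.
Profit = (105 − 33)·18 = 1296.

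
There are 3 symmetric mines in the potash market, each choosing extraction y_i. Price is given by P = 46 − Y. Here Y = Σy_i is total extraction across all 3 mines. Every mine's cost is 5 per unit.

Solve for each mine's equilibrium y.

10.25

A representative mine's profit is π_i = y_i(46 − Y) − 5y_i, with Y = y_i + Σ_{j≠i} y_j.
First-order condition: 41 − 2y_i − Σ_{j≠i} y_j = 0.
With identical mines, set every y_j = y: then 41 − 2y − 2y = 0, i.e. y = 41/4 = 10.25.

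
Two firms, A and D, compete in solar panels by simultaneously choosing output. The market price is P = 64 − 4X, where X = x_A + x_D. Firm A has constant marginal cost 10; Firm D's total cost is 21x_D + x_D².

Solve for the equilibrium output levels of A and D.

Firm A's profit: π = x_A(64 − 4(x_A + x_D)) − 10x_A.
∂π/∂x_A = 54 − 8x_A − 4x_D = 0, so x_A = 6.75 − 0.5x_D.
For D: ∂π/∂x_D = 43 − 10x_D − 4x_A = 0 ⇒ x_D = 4.3 − 0.4x_A.
Solving the two reaction functions simultaneously: (1 − (−0.5)(−0.4))x_A = 6.75 − 0.5·4.3, so 0.8x_A = 4.6 and x_A = 5.75.
Then x_D = 4.3 − 0.4·5.75 = 2.

5.75, 2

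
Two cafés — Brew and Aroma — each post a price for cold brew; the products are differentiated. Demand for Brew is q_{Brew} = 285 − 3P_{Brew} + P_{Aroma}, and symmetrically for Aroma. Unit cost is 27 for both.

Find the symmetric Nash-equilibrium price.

73.2

Brew's profit: π = (P_{Brew} − 27)(285 − 3P_{Brew} + P_{Aroma}).
∂π/∂P_{Brew} = 366 − 6P_{Brew} + P_{Aroma} = 0 ⇒ P_{Brew} = 61 + (1/6)P_{Aroma}.
Setting P_{Brew} = P_{Aroma} in the reaction function: P_{Brew} = 61 + (1/6)P_{Brew}, so P_{Brew} = 61 / (5/6) = 73.2.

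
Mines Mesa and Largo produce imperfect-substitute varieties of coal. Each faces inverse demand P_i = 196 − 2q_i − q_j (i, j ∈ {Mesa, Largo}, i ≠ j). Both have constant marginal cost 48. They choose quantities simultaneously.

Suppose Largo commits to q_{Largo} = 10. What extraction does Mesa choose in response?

Mine Mesa's profit: π = q_{Mesa}(196 − 2q_{Mesa} − q_{Largo}) − 48q_{Mesa}.
∂π/∂q_{Mesa} = 148 − 4q_{Mesa} − q_{Largo} = 0 ⇒ q_{Mesa} = 37 − 0.25q_{Largo}.
At q_{Largo} = 10: q_{Mesa} = 37 − 0.25·10 = 34.5.

34.5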